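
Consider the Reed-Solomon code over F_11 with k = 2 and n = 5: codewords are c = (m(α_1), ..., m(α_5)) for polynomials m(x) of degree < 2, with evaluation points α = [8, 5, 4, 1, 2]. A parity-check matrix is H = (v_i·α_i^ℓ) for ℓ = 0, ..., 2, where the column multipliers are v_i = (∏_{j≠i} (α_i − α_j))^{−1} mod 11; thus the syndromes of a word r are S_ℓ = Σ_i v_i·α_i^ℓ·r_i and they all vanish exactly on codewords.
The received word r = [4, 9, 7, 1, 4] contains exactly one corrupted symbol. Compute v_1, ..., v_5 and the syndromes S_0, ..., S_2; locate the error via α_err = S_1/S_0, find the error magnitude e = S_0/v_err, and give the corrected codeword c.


S = (7, 3, 6), error at position 5, error magnitude e = 1, c = [4, 9, 7, 1, 3].

Step 1: column multipliers v_i = (∏_{j≠i}(α_i − α_j))^{−1} mod 11.
  i = 1 (α = 8): (8−5)(8−4)(8−1)(8−2) = 3·4·7·6 = 504 ≡ 9, so v_1 = 9^{−1} = 5 (mod 11).
  i = 2 (α = 5): (5−8)(5−4)(5−1)(5−2) = (−3)·1·4·3 = −36 ≡ 8, so v_2 = 8^{−1} = 7 (mod 11).
  i = 3 (α = 4): (4−8)(4−5)(4−1)(4−2) = (−4)·(−1)·3·2 = 24 ≡ 2, so v_3 = 2^{−1} = 6 (mod 11).
  i = 4 (α = 1): (1−8)(1−5)(1−4)(1−2) = (−7)·(−4)·(−3)·(−1) = 84 ≡ 7, so v_4 = 7^{−1} = 8 (mod 11).
  i = 5 (α = 2): (2−8)(2−5)(2−4)(2−1) = (−6)·(−3)·(−2)·1 = −36 ≡ 8, so v_5 = 8^{−1} = 7 (mod 11).
  v = [5, 7, 6, 8, 7].
Step 2: syndromes of r = [4, 9, 7, 1, 4] (all sums mod 11).
  S_0 = Σ v_i r_i = 5·4 + 7·9 + 6·7 + 8·1 + 7·4 = 161 ≡ 7.
  S_1 = Σ v_i α_i r_i = 5·8·4 + 7·5·9 + 6·4·7 + 8·1·1 + 7·2·4 = 707 ≡ 3.
  α_i^2 mod 11 = [9, 3, 5, 1, 4].
  S_2 = Σ v_i α_i^2 r_i = 5·9·4 + 7·3·9 + 6·5·7 + 8·1·1 + 7·4·4 = 699 ≡ 6.
  S = (7, 3, 6) ≠ 0, so r is not a codeword (an error is present).
Step 3: locate the error. For a single error e at position i, S_ℓ = v_i·e·α_i^ℓ, so α_err = S_1/S_0.
  S_0^{−1} = 7^{−1} = 8 (mod 11), so α_err = 3·8 = 24 ≡ 2 = α_5. Error position i = 5.
  Consistency check: S_2/S_1 = 6·4 = 24 ≡ 2 = α_err ✓ (single-error assumption holds).
Step 4: error magnitude e = S_0/v_5 = S_0·∏_{j≠5}(α_5 − α_j) = 7·8 = 56 ≡ 1 (mod 11).
Step 5: correct position 5: c_5 = r_5 − e = 4 − 1 ≡ 3 (mod 11). Hence c = [4, 9, 7, 1, 3].
  Check: interpolating c through the α_i gives m(x) = 10 + 2·x (degree < 2) with m(α_i) = c_i for every i, so c is indeed a codeword.


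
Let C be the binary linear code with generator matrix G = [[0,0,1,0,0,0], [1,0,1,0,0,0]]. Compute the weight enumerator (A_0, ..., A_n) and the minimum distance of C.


Weight distribution: A_0 = 1, A_1 = 2, A_2 = 1. Minimum distance d = 1.

Enumerate all 2^2 = 4 messages m ∈ F_2^2.
For each, compute codeword c = mG in F_2^6, then tally its weight.
  m = 00 → c = 000000, weight = 0.
  m = 10 → c = 001000, weight = 1.
  m = 01 → c = 101000, weight = 2.
  m = 11 → c = 100000, weight = 1.
Tally weights:
  weight 0: 1 codewords.
  weight 1: 2 codewords.
  weight 2: 1 codewords.
Minimum distance d = smallest w > 0 with A_w > 0 = 1.
Sanity: Σ A_w = 4 = 2^2 = 4 ✓.


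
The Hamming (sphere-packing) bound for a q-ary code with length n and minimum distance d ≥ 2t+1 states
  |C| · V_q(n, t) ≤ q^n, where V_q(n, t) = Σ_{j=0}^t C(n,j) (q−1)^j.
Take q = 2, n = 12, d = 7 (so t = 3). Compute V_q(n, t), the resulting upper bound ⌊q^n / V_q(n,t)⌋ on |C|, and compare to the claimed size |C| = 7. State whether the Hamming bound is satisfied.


V_q(n, t) = 299, q^n = 4096, Hamming bound = 13, |C| = 7 ≤ bound (satisfied).

Step 1: Compute V_q(n, t) = Σ_{j=0}^3 C(n, j) (q−1)^j.
  j = 0: C(12,0)·(1)^0 = 1·1 = 1.
  j = 1: C(12,1)·(1)^1 = 12·1 = 12.
  j = 2: C(12,2)·(1)^2 = 66·1 = 66.
  j = 3: C(12,3)·(1)^3 = 220·1 = 220.
  V_q(n, t) = 1 + 12 + 66 + 220 = 299.
Step 2: q^n = 2^12 = 4096.
Step 3: Hamming bound ⌊q^n / V_q(n,t)⌋ = ⌊4096/299⌋ = 13.
Step 4: Compare |C| = 7 to 13: satisfied.
The claimed |C| lies below the Hamming bound.


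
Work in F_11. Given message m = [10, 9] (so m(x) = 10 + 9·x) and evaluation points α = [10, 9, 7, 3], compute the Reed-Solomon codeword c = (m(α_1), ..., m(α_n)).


c = [1, 3, 7, 4]

Message polynomial: m(x) = 10 + 9·x (mod 11).
For each evaluation point α_i, compute m(α_i) mod 11:
  α_1 = 10: Horner steps 9 → 1, so m(10) = 1.
  α_2 = 9: Horner steps 9 → 3, so m(9) = 3.
  α_3 = 7: Horner steps 9 → 7, so m(7) = 7.
  α_4 = 3: Horner steps 9 → 4, so m(3) = 4.
Codeword c = [1, 3, 7, 4] ∈ F_11^4.


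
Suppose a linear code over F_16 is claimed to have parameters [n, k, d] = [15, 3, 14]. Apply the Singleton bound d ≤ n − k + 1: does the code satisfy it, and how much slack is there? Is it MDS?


Singleton RHS = n − k + 1 = 13, slack = -1, bound violated (no such code; not MDS).

Singleton bound: d ≤ n − k + 1.
Here n = 15, k = 3, so n − k + 1 = 13.
Given d = 14, check d ≤ 13: NO.
Slack = (n − k + 1) − d = -1.
The slack is negative: d = 14 exceeds n − k + 1 = 13 by 1, so the Singleton bound is violated and no linear [15, 3, 14]_16 code can exist. In particular it is not MDS (MDS requires d = n − k + 1 exactly).
Description: the claimed parameters are [15, 3, 14]_16; such a code would be impossible (violates the Singleton bound).


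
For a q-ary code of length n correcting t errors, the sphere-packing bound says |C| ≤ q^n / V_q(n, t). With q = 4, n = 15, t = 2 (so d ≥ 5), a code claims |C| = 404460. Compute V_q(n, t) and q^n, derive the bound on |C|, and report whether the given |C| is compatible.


V_q(n, t) = 991, q^n = 1073741824, Hamming bound = 1083493, |C| = 404460 ≤ bound (satisfied).

Step 1: Compute V_q(n, t) = Σ_{j=0}^2 C(n, j) (q−1)^j.
  j = 0: C(15,0)·(3)^0 = 1·1 = 1.
  j = 1: C(15,1)·(3)^1 = 15·3 = 45.
  j = 2: C(15,2)·(3)^2 = 105·9 = 945.
  V_q(n, t) = 1 + 45 + 945 = 991.
Step 2: q^n = 4^15 = 1073741824.
Step 3: Hamming bound ⌊q^n / V_q(n,t)⌋ = ⌊1073741824/991⌋ = 1083493.
Step 4: Compare |C| = 404460 to 1083493: satisfied.
The claimed |C| lies below the Hamming bound.


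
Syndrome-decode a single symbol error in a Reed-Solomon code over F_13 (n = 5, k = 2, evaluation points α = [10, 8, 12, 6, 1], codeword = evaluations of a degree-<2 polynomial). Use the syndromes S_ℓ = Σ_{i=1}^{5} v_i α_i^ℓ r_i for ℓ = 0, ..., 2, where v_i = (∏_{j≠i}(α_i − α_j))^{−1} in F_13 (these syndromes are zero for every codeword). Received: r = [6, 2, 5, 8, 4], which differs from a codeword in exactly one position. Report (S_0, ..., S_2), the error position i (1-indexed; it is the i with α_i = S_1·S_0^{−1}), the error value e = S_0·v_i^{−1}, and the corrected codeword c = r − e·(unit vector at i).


S = (1, 8, 12), error at position 2, error magnitude e = 8, c = [6, 7, 5, 8, 4].

Step 1: column multipliers v_i = (∏_{j≠i}(α_i − α_j))^{−1} mod 13.
  i = 1 (α = 10): (10−8)(10−12)(10−6)(10−1) = 2·(−2)·4·9 = −144 ≡ 12, so v_1 = 12^{−1} = 12 (mod 13).
  i = 2 (α = 8): (8−10)(8−12)(8−6)(8−1) = (−2)·(−4)·2·7 = 112 ≡ 8, so v_2 = 8^{−1} = 5 (mod 13).
  i = 3 (α = 12): (12−10)(12−8)(12−6)(12−1) = 2·4·6·11 = 528 ≡ 8, so v_3 = 8^{−1} = 5 (mod 13).
  i = 4 (α = 6): (6−10)(6−8)(6−12)(6−1) = (−4)·(−2)·(−6)·5 = −240 ≡ 7, so v_4 = 7^{−1} = 2 (mod 13).
  i = 5 (α = 1): (1−10)(1−8)(1−12)(1−6) = (−9)·(−7)·(−11)·(−5) = 3465 ≡ 7, so v_5 = 7^{−1} = 2 (mod 13).
  v = [12, 5, 5, 2, 2].
Step 2: syndromes of r = [6, 2, 5, 8, 4] (all sums mod 13).
  S_0 = Σ v_i r_i = 12·6 + 5·2 + 5·5 + 2·8 + 2·4 = 131 ≡ 1.
  S_1 = Σ v_i α_i r_i = 12·10·6 + 5·8·2 + 5·12·5 + 2·6·8 + 2·1·4 = 1204 ≡ 8.
  α_i^2 mod 13 = [9, 12, 1, 10, 1].
  S_2 = Σ v_i α_i^2 r_i = 12·9·6 + 5·12·2 + 5·1·5 + 2·10·8 + 2·1·4 = 961 ≡ 12.
  S = (1, 8, 12) ≠ 0, so r is not a codeword (an error is present).
Step 3: locate the error. For a single error e at position i, S_ℓ = v_i·e·α_i^ℓ, so α_err = S_1/S_0.
  S_0^{−1} = 1^{−1} = 1 (mod 13), so α_err = 8·1 = 8 ≡ 8 = α_2. Error position i = 2.
  Consistency check: S_2/S_1 = 12·5 = 60 ≡ 8 = α_err ✓ (single-error assumption holds).
Step 4: error magnitude e = S_0/v_2 = S_0·∏_{j≠2}(α_2 − α_j) = 1·8 = 8 ≡ 8 (mod 13).
Step 5: correct position 2: c_2 = r_2 − e = 2 − 8 ≡ 7 (mod 13). Hence c = [6, 7, 5, 8, 4].
  Check: interpolating c through the α_i gives m(x) = 11 + 6·x (degree < 2) with m(α_i) = c_i for every i, so c is indeed a codeword.


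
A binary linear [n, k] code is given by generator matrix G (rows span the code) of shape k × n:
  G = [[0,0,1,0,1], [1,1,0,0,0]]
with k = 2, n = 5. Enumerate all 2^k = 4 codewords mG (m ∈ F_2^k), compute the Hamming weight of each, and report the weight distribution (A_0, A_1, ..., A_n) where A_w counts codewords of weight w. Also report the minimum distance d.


Weight distribution: A_0 = 1, A_2 = 2, A_4 = 1. Minimum distance d = 2.

Enumerate all 2^2 = 4 messages m ∈ F_2^2.
For each, compute codeword c = mG in F_2^5, then tally its weight.
  m = 00 → c = 00000, weight = 0.
  m = 10 → c = 00101, weight = 2.
  m = 01 → c = 11000, weight = 2.
  m = 11 → c = 11101, weight = 4.
Tally weights:
  weight 0: 1 codewords.
  weight 2: 2 codewords.
  weight 4: 1 codewords.
Minimum distance d = smallest w > 0 with A_w > 0 = 2.
Sanity: Σ A_w = 4 = 2^2 = 4 ✓.


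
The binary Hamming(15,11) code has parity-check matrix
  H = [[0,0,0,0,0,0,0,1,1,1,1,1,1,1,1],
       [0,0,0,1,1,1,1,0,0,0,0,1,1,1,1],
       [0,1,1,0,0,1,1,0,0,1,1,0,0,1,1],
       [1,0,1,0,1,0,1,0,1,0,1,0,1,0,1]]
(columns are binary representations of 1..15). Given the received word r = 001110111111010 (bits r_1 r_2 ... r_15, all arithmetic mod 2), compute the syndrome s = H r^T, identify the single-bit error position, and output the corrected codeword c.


s = (0, 1, 1, 1)^T, error position = 7, corrected codeword c = 001110011111010

Compute s = H r^T mod 2 one row at a time:
  s_1 = 1 + 1 + 1 + 1 + 1 + 0 + 1 + 0 = 6 ≡ 0 (mod 2).
  s_2 = 1 + 1 + 0 + 1 + 1 + 0 + 1 + 0 = 5 ≡ 1 (mod 2).
  s_3 = 0 + 1 + 0 + 1 + 1 + 1 + 1 + 0 = 5 ≡ 1 (mod 2).
  s_4 = 0 + 1 + 1 + 1 + 1 + 1 + 0 + 0 = 5 ≡ 1 (mod 2).
s = (0, 1, 1, 1)^T — this equals column 7 of H (binary 0111), so error is at position 7.
Correct: flip bit 7 of r = 001110111111010 to get c = 001110011111010.


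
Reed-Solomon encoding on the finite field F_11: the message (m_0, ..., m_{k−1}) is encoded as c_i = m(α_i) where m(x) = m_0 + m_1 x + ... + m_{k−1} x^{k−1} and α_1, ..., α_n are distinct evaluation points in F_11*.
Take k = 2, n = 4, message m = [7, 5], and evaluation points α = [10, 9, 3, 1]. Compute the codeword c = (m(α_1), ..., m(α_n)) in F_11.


c = [2, 8, 0, 1]

Message polynomial: m(x) = 7 + 5·x (mod 11).
For each evaluation point α_i, compute m(α_i) mod 11:
  α_1 = 10: Horner steps 5 → 2, so m(10) = 2.
  α_2 = 9: Horner steps 5 → 8, so m(9) = 8.
  α_3 = 3: Horner steps 5 → 0, so m(3) = 0.
  α_4 = 1: Horner steps 5 → 1, so m(1) = 1.
Codeword c = [2, 8, 0, 1] ∈ F_11^4.


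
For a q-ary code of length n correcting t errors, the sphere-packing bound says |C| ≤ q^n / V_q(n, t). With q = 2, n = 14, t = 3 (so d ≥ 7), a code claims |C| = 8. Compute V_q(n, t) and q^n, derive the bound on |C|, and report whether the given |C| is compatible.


V_q(n, t) = 470, q^n = 16384, Hamming bound = 34, |C| = 8 ≤ bound (satisfied).

Step 1: Compute V_q(n, t) = Σ_{j=0}^3 C(n, j) (q−1)^j.
  j = 0: C(14,0)·(1)^0 = 1·1 = 1.
  j = 1: C(14,1)·(1)^1 = 14·1 = 14.
  j = 2: C(14,2)·(1)^2 = 91·1 = 91.
  j = 3: C(14,3)·(1)^3 = 364·1 = 364.
  V_q(n, t) = 1 + 14 + 91 + 364 = 470.
Step 2: q^n = 2^14 = 16384.
Step 3: Hamming bound ⌊q^n / V_q(n,t)⌋ = ⌊16384/470⌋ = 34.
Step 4: Compare |C| = 8 to 34: satisfied.
The claimed |C| lies below the Hamming bound.


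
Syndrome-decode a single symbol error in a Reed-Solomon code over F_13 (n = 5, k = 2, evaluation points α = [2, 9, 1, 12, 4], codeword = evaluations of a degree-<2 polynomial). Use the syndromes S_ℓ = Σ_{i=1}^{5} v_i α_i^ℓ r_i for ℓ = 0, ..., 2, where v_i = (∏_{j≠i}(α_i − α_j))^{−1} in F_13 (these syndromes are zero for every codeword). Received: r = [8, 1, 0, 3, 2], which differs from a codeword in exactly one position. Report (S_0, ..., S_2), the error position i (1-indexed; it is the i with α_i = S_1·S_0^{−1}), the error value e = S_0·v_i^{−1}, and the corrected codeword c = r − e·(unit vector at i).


S = (1, 2, 4), error at position 1, error magnitude e = 3, c = [5, 1, 0, 3, 2].

Step 1: column multipliers v_i = (∏_{j≠i}(α_i − α_j))^{−1} mod 13.
  i = 1 (α = 2): (2−9)(2−1)(2−12)(2−4) = (−7)·1·(−10)·(−2) = −140 ≡ 3, so v_1 = 3^{−1} = 9 (mod 13).
  i = 2 (α = 9): (9−2)(9−1)(9−12)(9−4) = 7·8·(−3)·5 = −840 ≡ 5, so v_2 = 5^{−1} = 8 (mod 13).
  i = 3 (α = 1): (1−2)(1−9)(1−12)(1−4) = (−1)·(−8)·(−11)·(−3) = 264 ≡ 4, so v_3 = 4^{−1} = 10 (mod 13).
  i = 4 (α = 12): (12−2)(12−9)(12−1)(12−4) = 10·3·11·8 = 2640 ≡ 1, so v_4 = 1^{−1} = 1 (mod 13).
  i = 5 (α = 4): (4−2)(4−9)(4−1)(4−12) = 2·(−5)·3·(−8) = 240 ≡ 6, so v_5 = 6^{−1} = 11 (mod 13).
  v = [9, 8, 10, 1, 11].
Step 2: syndromes of r = [8, 1, 0, 3, 2] (all sums mod 13).
  S_0 = Σ v_i r_i = 9·8 + 8·1 + 10·0 + 1·3 + 11·2 = 105 ≡ 1.
  S_1 = Σ v_i α_i r_i = 9·2·8 + 8·9·1 + 10·1·0 + 1·12·3 + 11·4·2 = 340 ≡ 2.
  α_i^2 mod 13 = [4, 3, 1, 1, 3].
  S_2 = Σ v_i α_i^2 r_i = 9·4·8 + 8·3·1 + 10·1·0 + 1·1·3 + 11·3·2 = 381 ≡ 4.
  S = (1, 2, 4) ≠ 0, so r is not a codeword (an error is present).
Step 3: locate the error. For a single error e at position i, S_ℓ = v_i·e·α_i^ℓ, so α_err = S_1/S_0.
  S_0^{−1} = 1^{−1} = 1 (mod 13), so α_err = 2·1 = 2 ≡ 2 = α_1. Error position i = 1.
  Consistency check: S_2/S_1 = 4·7 = 28 ≡ 2 = α_err ✓ (single-error assumption holds).
Step 4: error magnitude e = S_0/v_1 = S_0·∏_{j≠1}(α_1 − α_j) = 1·3 = 3 ≡ 3 (mod 13).
Step 5: correct position 1: c_1 = r_1 − e = 8 − 3 ≡ 5 (mod 13). Hence c = [5, 1, 0, 3, 2].
  Check: interpolating c through the α_i gives m(x) = 8 + 5·x (degree < 2) with m(α_i) = c_i for every i, so c is indeed a codeword.


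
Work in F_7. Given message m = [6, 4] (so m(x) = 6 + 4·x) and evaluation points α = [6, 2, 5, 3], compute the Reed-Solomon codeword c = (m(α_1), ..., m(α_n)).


c = [2, 0, 5, 4]

Message polynomial: m(x) = 6 + 4·x (mod 7).
For each evaluation point α_i, compute m(α_i) mod 7:
  α_1 = 6: Horner steps 4 → 2, so m(6) = 2.
  α_2 = 2: Horner steps 4 → 0, so m(2) = 0.
  α_3 = 5: Horner steps 4 → 5, so m(5) = 5.
  α_4 = 3: Horner steps 4 → 4, so m(3) = 4.
Codeword c = [2, 0, 5, 4] ∈ F_7^4.


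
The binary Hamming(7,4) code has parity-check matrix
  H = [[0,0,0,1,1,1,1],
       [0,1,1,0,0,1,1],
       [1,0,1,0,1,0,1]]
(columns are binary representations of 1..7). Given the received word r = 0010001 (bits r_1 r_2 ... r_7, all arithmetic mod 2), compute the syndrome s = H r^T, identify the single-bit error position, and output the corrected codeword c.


s = (1, 0, 0)^T, error position = 4, corrected codeword c = 0011001

Compute s = H r^T mod 2 one row at a time:
  s_1 = 0 + 0 + 0 + 1 = 1 ≡ 1 (mod 2).
  s_2 = 0 + 1 + 0 + 1 = 2 ≡ 0 (mod 2).
  s_3 = 0 + 1 + 0 + 1 = 2 ≡ 0 (mod 2).
s = (1, 0, 0)^T — this equals column 4 of H (binary 100), so error is at position 4.
Correct: flip bit 4 of r = 0010001 to get c = 0011001.


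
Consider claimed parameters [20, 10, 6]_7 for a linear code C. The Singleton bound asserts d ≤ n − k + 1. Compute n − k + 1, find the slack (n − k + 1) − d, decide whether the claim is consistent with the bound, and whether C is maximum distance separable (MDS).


Singleton RHS = n − k + 1 = 11, slack = 5, bound satisfied, not MDS.

Singleton bound: d ≤ n − k + 1.
Here n = 20, k = 10, so n − k + 1 = 11.
Given d = 6, check d ≤ 11: YES.
Slack = (n − k + 1) − d = 5.
The code is NOT MDS (slack = 5 > 0).
Description: the claimed parameters are [20, 10, 6]_7; such a code would be non-MDS.


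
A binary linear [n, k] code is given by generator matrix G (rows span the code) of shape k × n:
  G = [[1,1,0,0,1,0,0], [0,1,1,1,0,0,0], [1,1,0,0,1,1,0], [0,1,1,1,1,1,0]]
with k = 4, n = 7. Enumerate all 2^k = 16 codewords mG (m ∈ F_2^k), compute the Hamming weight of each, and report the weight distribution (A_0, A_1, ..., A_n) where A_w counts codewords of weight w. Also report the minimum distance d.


Weight distribution: A_0 = 1, A_1 = 2, A_2 = 2, A_3 = 4, A_4 = 5, A_5 = 2. Minimum distance d = 1.

Enumerate all 2^4 = 16 messages m ∈ F_2^4.
For each, compute codeword c = mG in F_2^7, then tally its weight.
  m = 0000 → c = 0000000, weight = 0.
  m = 1000 → c = 1100100, weight = 3.
  m = 0100 → c = 0111000, weight = 3.
  m = 1100 → c = 1011100, weight = 4.
  m = 0010 → c = 1100110, weight = 4.
  m = 1010 → c = 0000010, weight = 1.
  m = 0110 → c = 1011110, weight = 5.
  m = 1110 → c = 0111010, weight = 4.
  m = 0001 → c = 0111110, weight = 5.
  m = 1001 → c = 1011010, weight = 4.
  m = 0101 → c = 0000110, weight = 2.
  m = 1101 → c = 1100010, weight = 3.
  m = 0011 → c = 1011000, weight = 3.
  m = 1011 → c = 0111100, weight = 4.
  m = 0111 → c = 1100000, weight = 2.
  m = 1111 → c = 0000100, weight = 1.
Tally weights:
  weight 0: 1 codewords.
  weight 1: 2 codewords.
  weight 2: 2 codewords.
  weight 3: 4 codewords.
  weight 4: 5 codewords.
  weight 5: 2 codewords.
Minimum distance d = smallest w > 0 with A_w > 0 = 1.
Sanity: Σ A_w = 16 = 2^4 = 16 ✓.


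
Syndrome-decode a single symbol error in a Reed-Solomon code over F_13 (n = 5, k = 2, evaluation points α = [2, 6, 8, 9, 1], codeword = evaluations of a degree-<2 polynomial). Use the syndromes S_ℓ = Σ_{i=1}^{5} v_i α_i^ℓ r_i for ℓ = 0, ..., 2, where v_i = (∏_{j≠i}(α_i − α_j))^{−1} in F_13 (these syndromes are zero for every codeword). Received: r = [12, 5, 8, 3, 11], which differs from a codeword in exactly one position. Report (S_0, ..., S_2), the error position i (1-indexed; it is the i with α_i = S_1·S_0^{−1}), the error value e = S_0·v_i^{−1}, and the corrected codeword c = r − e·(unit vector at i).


S = (1, 1, 1), error at position 5, error magnitude e = 7, c = [12, 5, 8, 3, 4].

Step 1: column multipliers v_i = (∏_{j≠i}(α_i − α_j))^{−1} mod 13.
  i = 1 (α = 2): (2−6)(2−8)(2−9)(2−1) = (−4)·(−6)·(−7)·1 = −168 ≡ 1, so v_1 = 1^{−1} = 1 (mod 13).
  i = 2 (α = 6): (6−2)(6−8)(6−9)(6−1) = 4·(−2)·(−3)·5 = 120 ≡ 3, so v_2 = 3^{−1} = 9 (mod 13).
  i = 3 (α = 8): (8−2)(8−6)(8−9)(8−1) = 6·2·(−1)·7 = −84 ≡ 7, so v_3 = 7^{−1} = 2 (mod 13).
  i = 4 (α = 9): (9−2)(9−6)(9−8)(9−1) = 7·3·1·8 = 168 ≡ 12, so v_4 = 12^{−1} = 12 (mod 13).
  i = 5 (α = 1): (1−2)(1−6)(1−8)(1−9) = (−1)·(−5)·(−7)·(−8) = 280 ≡ 7, so v_5 = 7^{−1} = 2 (mod 13).
  v = [1, 9, 2, 12, 2].
Step 2: syndromes of r = [12, 5, 8, 3, 11] (all sums mod 13).
  S_0 = Σ v_i r_i = 1·12 + 9·5 + 2·8 + 12·3 + 2·11 = 131 ≡ 1.
  S_1 = Σ v_i α_i r_i = 1·2·12 + 9·6·5 + 2·8·8 + 12·9·3 + 2·1·11 = 768 ≡ 1.
  α_i^2 mod 13 = [4, 10, 12, 3, 1].
  S_2 = Σ v_i α_i^2 r_i = 1·4·12 + 9·10·5 + 2·12·8 + 12·3·3 + 2·1·11 = 820 ≡ 1.
  S = (1, 1, 1) ≠ 0, so r is not a codeword (an error is present).
Step 3: locate the error. For a single error e at position i, S_ℓ = v_i·e·α_i^ℓ, so α_err = S_1/S_0.
  S_0^{−1} = 1^{−1} = 1 (mod 13), so α_err = 1·1 = 1 ≡ 1 = α_5. Error position i = 5.
  Consistency check: S_2/S_1 = 1·1 = 1 ≡ 1 = α_err ✓ (single-error assumption holds).
Step 4: error magnitude e = S_0/v_5 = S_0·∏_{j≠5}(α_5 − α_j) = 1·7 = 7 ≡ 7 (mod 13).
Step 5: correct position 5: c_5 = r_5 − e = 11 − 7 ≡ 4 (mod 13). Hence c = [12, 5, 8, 3, 4].
  Check: interpolating c through the α_i gives m(x) = 9 + 8·x (degree < 2) with m(α_i) = c_i for every i, so c is indeed a codeword.


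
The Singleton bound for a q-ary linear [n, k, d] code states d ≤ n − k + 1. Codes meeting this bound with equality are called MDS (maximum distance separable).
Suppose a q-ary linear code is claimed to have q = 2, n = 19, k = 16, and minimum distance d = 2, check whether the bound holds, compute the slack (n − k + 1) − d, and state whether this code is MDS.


Singleton RHS = n − k + 1 = 4, slack = 2, bound satisfied, not MDS.

Singleton bound: d ≤ n − k + 1.
Here n = 19, k = 16, so n − k + 1 = 4.
Given d = 2, check d ≤ 4: YES.
Slack = (n − k + 1) − d = 2.
The code is NOT MDS (slack = 2 > 0).
Description: the claimed parameters are [19, 16, 2]_2; such a code would be non-MDS.


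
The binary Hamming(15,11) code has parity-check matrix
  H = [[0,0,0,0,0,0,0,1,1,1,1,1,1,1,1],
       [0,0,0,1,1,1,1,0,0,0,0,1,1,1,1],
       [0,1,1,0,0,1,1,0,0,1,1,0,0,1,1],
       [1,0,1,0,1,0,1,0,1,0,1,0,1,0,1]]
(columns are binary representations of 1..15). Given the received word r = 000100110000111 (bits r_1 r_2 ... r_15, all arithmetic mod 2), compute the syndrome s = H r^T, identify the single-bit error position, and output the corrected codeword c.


s = (0, 1, 1, 1)^T, error position = 7, corrected codeword c = 000100010000111

Compute s = H r^T mod 2 one row at a time:
  s_1 = 1 + 0 + 0 + 0 + 0 + 1 + 1 + 1 = 4 ≡ 0 (mod 2).
  s_2 = 1 + 0 + 0 + 1 + 0 + 1 + 1 + 1 = 5 ≡ 1 (mod 2).
  s_3 = 0 + 0 + 0 + 1 + 0 + 0 + 1 + 1 = 3 ≡ 1 (mod 2).
  s_4 = 0 + 0 + 0 + 1 + 0 + 0 + 1 + 1 = 3 ≡ 1 (mod 2).
s = (0, 1, 1, 1)^T — this equals column 7 of H (binary 0111), so error is at position 7.
Correct: flip bit 7 of r = 000100110000111 to get c = 000100010000111.


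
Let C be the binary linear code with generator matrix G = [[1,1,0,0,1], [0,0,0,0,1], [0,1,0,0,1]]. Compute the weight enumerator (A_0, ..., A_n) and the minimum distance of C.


Weight distribution: A_0 = 1, A_1 = 3, A_2 = 3, A_3 = 1. Minimum distance d = 1.

Enumerate all 2^3 = 8 messages m ∈ F_2^3.
For each, compute codeword c = mG in F_2^5, then tally its weight.
  m = 000 → c = 00000, weight = 0.
  m = 100 → c = 11001, weight = 3.
  m = 010 → c = 00001, weight = 1.
  m = 110 → c = 11000, weight = 2.
  m = 001 → c = 01001, weight = 2.
  m = 101 → c = 10000, weight = 1.
  m = 011 → c = 01000, weight = 1.
  m = 111 → c = 10001, weight = 2.
Tally weights:
  weight 0: 1 codewords.
  weight 1: 3 codewords.
  weight 2: 3 codewords.
  weight 3: 1 codewords.
Minimum distance d = smallest w > 0 with A_w > 0 = 1.
Sanity: Σ A_w = 8 = 2^3 = 8 ✓.


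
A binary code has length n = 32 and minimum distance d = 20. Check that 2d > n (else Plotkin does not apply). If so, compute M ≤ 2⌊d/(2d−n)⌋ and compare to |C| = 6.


Plotkin bound M ≤ 4; given |C| = 6 > bound (violated).

Check applicability: 2d = 40, n = 32.
2d − n = 8 > 0, so Plotkin applies.
Compute d/(2d−n) = 20/8 ≈ 2.5000.
⌊d/(2d−n)⌋ = 2.
Plotkin bound: M ≤ 2·2 = 4.
Given |C| = 6, check: VIOLATED.
This |C| is above the Plotkin bound, so no binary code with n = 32, d = 20 and 6 codewords exists.


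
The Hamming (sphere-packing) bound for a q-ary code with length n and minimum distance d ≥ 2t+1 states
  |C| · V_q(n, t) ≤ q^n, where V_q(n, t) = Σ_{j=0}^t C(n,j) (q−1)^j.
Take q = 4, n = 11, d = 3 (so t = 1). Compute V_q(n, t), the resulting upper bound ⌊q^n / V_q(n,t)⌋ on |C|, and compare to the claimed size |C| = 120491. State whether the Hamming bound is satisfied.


V_q(n, t) = 34, q^n = 4194304, Hamming bound = 123361, |C| = 120491 ≤ bound (satisfied).

Step 1: Compute V_q(n, t) = Σ_{j=0}^1 C(n, j) (q−1)^j.
  j = 0: C(11,0)·(3)^0 = 1·1 = 1.
  j = 1: C(11,1)·(3)^1 = 11·3 = 33.
  V_q(n, t) = 1 + 33 = 34.
Step 2: q^n = 4^11 = 4194304.
Step 3: Hamming bound ⌊q^n / V_q(n,t)⌋ = ⌊4194304/34⌋ = 123361.
Step 4: Compare |C| = 120491 to 123361: satisfied.
The claimed |C| lies below the Hamming bound.


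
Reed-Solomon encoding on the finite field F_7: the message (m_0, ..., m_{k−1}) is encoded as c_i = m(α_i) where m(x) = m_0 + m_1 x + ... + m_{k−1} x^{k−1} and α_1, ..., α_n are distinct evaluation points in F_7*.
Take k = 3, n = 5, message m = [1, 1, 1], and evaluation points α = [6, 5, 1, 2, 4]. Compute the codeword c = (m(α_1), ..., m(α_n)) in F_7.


c = [1, 3, 3, 0, 0]

Message polynomial: m(x) = 1 + 1·x + 1·x^2 (mod 7).
For each evaluation point α_i, compute m(α_i) mod 7:
  α_1 = 6: Horner steps 1 → 0 → 1, so m(6) = 1.
  α_2 = 5: Horner steps 1 → 6 → 3, so m(5) = 3.
  α_3 = 1: Horner steps 1 → 2 → 3, so m(1) = 3.
  α_4 = 2: Horner steps 1 → 3 → 0, so m(2) = 0.
  α_5 = 4: Horner steps 1 → 5 → 0, so m(4) = 0.
Codeword c = [1, 3, 3, 0, 0] ∈ F_7^5.


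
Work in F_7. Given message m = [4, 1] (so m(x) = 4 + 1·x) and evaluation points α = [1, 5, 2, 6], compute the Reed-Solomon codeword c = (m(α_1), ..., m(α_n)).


c = [5, 2, 6, 3]

Message polynomial: m(x) = 4 + 1·x (mod 7).
For each evaluation point α_i, compute m(α_i) mod 7:
  α_1 = 1: Horner steps 1 → 5, so m(1) = 5.
  α_2 = 5: Horner steps 1 → 2, so m(5) = 2.
  α_3 = 2: Horner steps 1 → 6, so m(2) = 6.
  α_4 = 6: Horner steps 1 → 3, so m(6) = 3.
Codeword c = [5, 2, 6, 3] ∈ F_7^4.


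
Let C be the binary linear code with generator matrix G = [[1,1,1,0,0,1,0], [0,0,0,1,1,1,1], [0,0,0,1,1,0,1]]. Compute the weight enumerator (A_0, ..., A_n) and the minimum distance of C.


Weight distribution: A_0 = 1, A_1 = 1, A_3 = 2, A_4 = 2, A_6 = 1, A_7 = 1. Minimum distance d = 1.

Enumerate all 2^3 = 8 messages m ∈ F_2^3.
For each, compute codeword c = mG in F_2^7, then tally its weight.
  m = 000 → c = 0000000, weight = 0.
  m = 100 → c = 1110010, weight = 4.
  m = 010 → c = 0001111, weight = 4.
  m = 110 → c = 1111101, weight = 6.
  m = 001 → c = 0001101, weight = 3.
  m = 101 → c = 1111111, weight = 7.
  m = 011 → c = 0000010, weight = 1.
  m = 111 → c = 1110000, weight = 3.
Tally weights:
  weight 0: 1 codewords.
  weight 1: 1 codewords.
  weight 3: 2 codewords.
  weight 4: 2 codewords.
  weight 6: 1 codewords.
  weight 7: 1 codewords.
Minimum distance d = smallest w > 0 with A_w > 0 = 1.
Sanity: Σ A_w = 8 = 2^3 = 8 ✓.


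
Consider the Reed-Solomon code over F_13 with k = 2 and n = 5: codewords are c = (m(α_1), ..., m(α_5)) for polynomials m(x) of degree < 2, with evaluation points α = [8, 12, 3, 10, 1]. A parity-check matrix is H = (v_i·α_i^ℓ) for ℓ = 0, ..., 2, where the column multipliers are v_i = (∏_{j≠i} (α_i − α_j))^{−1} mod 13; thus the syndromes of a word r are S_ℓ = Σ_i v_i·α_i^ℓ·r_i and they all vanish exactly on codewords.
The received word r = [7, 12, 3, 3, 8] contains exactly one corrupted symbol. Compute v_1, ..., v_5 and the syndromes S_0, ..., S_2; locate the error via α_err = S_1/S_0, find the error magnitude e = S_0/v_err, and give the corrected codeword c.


S = (11, 7, 8), error at position 3, error magnitude e = 12, c = [7, 12, 4, 3, 8].

Step 1: column multipliers v_i = (∏_{j≠i}(α_i − α_j))^{−1} mod 13.
  i = 1 (α = 8): (8−12)(8−3)(8−10)(8−1) = (−4)·5·(−2)·7 = 280 ≡ 7, so v_1 = 7^{−1} = 2 (mod 13).
  i = 2 (α = 12): (12−8)(12−3)(12−10)(12−1) = 4·9·2·11 = 792 ≡ 12, so v_2 = 12^{−1} = 12 (mod 13).
  i = 3 (α = 3): (3−8)(3−12)(3−10)(3−1) = (−5)·(−9)·(−7)·2 = −630 ≡ 7, so v_3 = 7^{−1} = 2 (mod 13).
  i = 4 (α = 10): (10−8)(10−12)(10−3)(10−1) = 2·(−2)·7·9 = −252 ≡ 8, so v_4 = 8^{−1} = 5 (mod 13).
  i = 5 (α = 1): (1−8)(1−12)(1−3)(1−10) = (−7)·(−11)·(−2)·(−9) = 1386 ≡ 8, so v_5 = 8^{−1} = 5 (mod 13).
  v = [2, 12, 2, 5, 5].
Step 2: syndromes of r = [7, 12, 3, 3, 8] (all sums mod 13).
  S_0 = Σ v_i r_i = 2·7 + 12·12 + 2·3 + 5·3 + 5·8 = 219 ≡ 11.
  S_1 = Σ v_i α_i r_i = 2·8·7 + 12·12·12 + 2·3·3 + 5·10·3 + 5·1·8 = 2048 ≡ 7.
  α_i^2 mod 13 = [12, 1, 9, 9, 1].
  S_2 = Σ v_i α_i^2 r_i = 2·12·7 + 12·1·12 + 2·9·3 + 5·9·3 + 5·1·8 = 541 ≡ 8.
  S = (11, 7, 8) ≠ 0, so r is not a codeword (an error is present).
Step 3: locate the error. For a single error e at position i, S_ℓ = v_i·e·α_i^ℓ, so α_err = S_1/S_0.
  S_0^{−1} = 11^{−1} = 6 (mod 13), so α_err = 7·6 = 42 ≡ 3 = α_3. Error position i = 3.
  Consistency check: S_2/S_1 = 8·2 = 16 ≡ 3 = α_err ✓ (single-error assumption holds).
Step 4: error magnitude e = S_0/v_3 = S_0·∏_{j≠3}(α_3 − α_j) = 11·7 = 77 ≡ 12 (mod 13).
Step 5: correct position 3: c_3 = r_3 − e = 3 − 12 ≡ 4 (mod 13). Hence c = [7, 12, 4, 3, 8].
  Check: interpolating c through the α_i gives m(x) = 10 + 11·x (degree < 2) with m(α_i) = c_i for every i, so c is indeed a codeword.


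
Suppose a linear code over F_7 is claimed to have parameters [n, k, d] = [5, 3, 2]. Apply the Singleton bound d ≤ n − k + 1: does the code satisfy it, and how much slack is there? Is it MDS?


Singleton RHS = n − k + 1 = 3, slack = 1, bound satisfied, not MDS.

Singleton bound: d ≤ n − k + 1.
Here n = 5, k = 3, so n − k + 1 = 3.
Given d = 2, check d ≤ 3: YES.
Slack = (n − k + 1) − d = 1.
The code is NOT MDS (slack = 1 > 0).
Description: the claimed parameters are [5, 3, 2]_7; such a code would be non-MDS.


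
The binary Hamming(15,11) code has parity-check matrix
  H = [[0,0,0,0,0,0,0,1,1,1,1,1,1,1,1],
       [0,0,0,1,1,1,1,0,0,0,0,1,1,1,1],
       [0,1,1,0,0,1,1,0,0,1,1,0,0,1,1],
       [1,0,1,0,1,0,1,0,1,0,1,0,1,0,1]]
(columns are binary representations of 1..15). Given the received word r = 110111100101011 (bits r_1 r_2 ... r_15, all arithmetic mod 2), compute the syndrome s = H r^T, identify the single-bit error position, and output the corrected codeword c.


s = (0, 1, 0, 0)^T, error position = 4, corrected codeword c = 110011100101011

Compute s = H r^T mod 2 one row at a time:
  s_1 = 0 + 0 + 1 + 0 + 1 + 0 + 1 + 1 = 4 ≡ 0 (mod 2).
  s_2 = 1 + 1 + 1 + 1 + 1 + 0 + 1 + 1 = 7 ≡ 1 (mod 2).
  s_3 = 1 + 0 + 1 + 1 + 1 + 0 + 1 + 1 = 6 ≡ 0 (mod 2).
  s_4 = 1 + 0 + 1 + 1 + 0 + 0 + 0 + 1 = 4 ≡ 0 (mod 2).
s = (0, 1, 0, 0)^T — this equals column 4 of H (binary 0100), so error is at position 4.
Correct: flip bit 4 of r = 110111100101011 to get c = 110011100101011.


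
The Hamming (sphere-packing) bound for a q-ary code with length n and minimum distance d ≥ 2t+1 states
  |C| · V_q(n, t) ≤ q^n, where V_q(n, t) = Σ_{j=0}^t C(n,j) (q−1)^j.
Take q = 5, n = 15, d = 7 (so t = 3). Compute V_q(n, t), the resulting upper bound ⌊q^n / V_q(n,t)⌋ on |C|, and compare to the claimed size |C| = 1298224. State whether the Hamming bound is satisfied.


V_q(n, t) = 30861, q^n = 30517578125, Hamming bound = 988871, |C| = 1298224 > bound (violated).

Step 1: Compute V_q(n, t) = Σ_{j=0}^3 C(n, j) (q−1)^j.
  j = 0: C(15,0)·(4)^0 = 1·1 = 1.
  j = 1: C(15,1)·(4)^1 = 15·4 = 60.
  j = 2: C(15,2)·(4)^2 = 105·16 = 1680.
  j = 3: C(15,3)·(4)^3 = 455·64 = 29120.
  V_q(n, t) = 1 + 60 + 1680 + 29120 = 30861.
Step 2: q^n = 5^15 = 30517578125.
Step 3: Hamming bound ⌊q^n / V_q(n,t)⌋ = ⌊30517578125/30861⌋ = 988871.
Step 4: Compare |C| = 1298224 to 988871: violated.
The claimed |C| lies above the Hamming bound, so no 5-ary code of length 15 with d ≥ 7 can have 1298224 codewords.


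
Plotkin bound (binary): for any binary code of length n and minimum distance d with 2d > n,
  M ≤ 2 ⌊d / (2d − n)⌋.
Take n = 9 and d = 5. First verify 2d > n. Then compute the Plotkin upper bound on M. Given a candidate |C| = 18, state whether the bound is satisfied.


Plotkin bound M ≤ 10; given |C| = 18 > bound (violated).

Check applicability: 2d = 10, n = 9.
2d − n = 1 > 0, so Plotkin applies.
Compute d/(2d−n) = 5/1 ≈ 5.0000.
⌊d/(2d−n)⌋ = 5.
Plotkin bound: M ≤ 2·5 = 10.
Given |C| = 18, check: VIOLATED.
This |C| is above the Plotkin bound, so no binary code with n = 9, d = 5 and 18 codewords exists.


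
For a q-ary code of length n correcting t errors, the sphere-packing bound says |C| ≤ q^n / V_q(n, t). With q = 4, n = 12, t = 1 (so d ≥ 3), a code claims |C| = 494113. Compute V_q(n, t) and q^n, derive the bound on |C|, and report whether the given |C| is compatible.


V_q(n, t) = 37, q^n = 16777216, Hamming bound = 453438, |C| = 494113 > bound (violated).

Step 1: Compute V_q(n, t) = Σ_{j=0}^1 C(n, j) (q−1)^j.
  j = 0: C(12,0)·(3)^0 = 1·1 = 1.
  j = 1: C(12,1)·(3)^1 = 12·3 = 36.
  V_q(n, t) = 1 + 36 = 37.
Step 2: q^n = 4^12 = 16777216.
Step 3: Hamming bound ⌊q^n / V_q(n,t)⌋ = ⌊16777216/37⌋ = 453438.
Step 4: Compare |C| = 494113 to 453438: violated.
The claimed |C| lies above the Hamming bound, so no 4-ary code of length 12 with d ≥ 3 can have 494113 codewords.


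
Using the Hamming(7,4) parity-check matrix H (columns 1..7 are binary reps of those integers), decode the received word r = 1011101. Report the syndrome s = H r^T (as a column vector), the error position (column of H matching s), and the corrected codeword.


s = (1, 0, 0)^T, error position = 4, corrected codeword c = 1010101

Compute s = H r^T mod 2 one row at a time:
  s_1 = 1 + 1 + 0 + 1 = 3 ≡ 1 (mod 2).
  s_2 = 0 + 1 + 0 + 1 = 2 ≡ 0 (mod 2).
  s_3 = 1 + 1 + 1 + 1 = 4 ≡ 0 (mod 2).
s = (1, 0, 0)^T — this equals column 4 of H (binary 100), so error is at position 4.
Correct: flip bit 4 of r = 1011101 to get c = 1010101.


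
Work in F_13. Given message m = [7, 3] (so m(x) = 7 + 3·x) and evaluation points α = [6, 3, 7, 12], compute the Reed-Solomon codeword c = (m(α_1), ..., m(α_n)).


c = [12, 3, 2, 4]

Message polynomial: m(x) = 7 + 3·x (mod 13).
For each evaluation point α_i, compute m(α_i) mod 13:
  α_1 = 6: Horner steps 3 → 12, so m(6) = 12.
  α_2 = 3: Horner steps 3 → 3, so m(3) = 3.
  α_3 = 7: Horner steps 3 → 2, so m(7) = 2.
  α_4 = 12: Horner steps 3 → 4, so m(12) = 4.
Codeword c = [12, 3, 2, 4] ∈ F_13^4.


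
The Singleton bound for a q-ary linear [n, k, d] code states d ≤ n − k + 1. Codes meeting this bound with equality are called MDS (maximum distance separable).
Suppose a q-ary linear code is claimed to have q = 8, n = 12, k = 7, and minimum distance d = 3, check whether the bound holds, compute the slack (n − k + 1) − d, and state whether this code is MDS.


Singleton RHS = n − k + 1 = 6, slack = 3, bound satisfied, not MDS.

Singleton bound: d ≤ n − k + 1.
Here n = 12, k = 7, so n − k + 1 = 6.
Given d = 3, check d ≤ 6: YES.
Slack = (n − k + 1) − d = 3.
The code is NOT MDS (slack = 3 > 0).
Description: the claimed parameters are [12, 7, 3]_8; such a code would be non-MDS.


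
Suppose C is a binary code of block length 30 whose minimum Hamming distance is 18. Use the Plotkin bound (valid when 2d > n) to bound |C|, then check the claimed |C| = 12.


Plotkin bound M ≤ 6; given |C| = 12 > bound (violated).

Check applicability: 2d = 36, n = 30.
2d − n = 6 > 0, so Plotkin applies.
Compute d/(2d−n) = 18/6 ≈ 3.0000.
⌊d/(2d−n)⌋ = 3.
Plotkin bound: M ≤ 2·3 = 6.
Given |C| = 12, check: VIOLATED.
This |C| is above the Plotkin bound, so no binary code with n = 30, d = 18 and 12 codewords exists.


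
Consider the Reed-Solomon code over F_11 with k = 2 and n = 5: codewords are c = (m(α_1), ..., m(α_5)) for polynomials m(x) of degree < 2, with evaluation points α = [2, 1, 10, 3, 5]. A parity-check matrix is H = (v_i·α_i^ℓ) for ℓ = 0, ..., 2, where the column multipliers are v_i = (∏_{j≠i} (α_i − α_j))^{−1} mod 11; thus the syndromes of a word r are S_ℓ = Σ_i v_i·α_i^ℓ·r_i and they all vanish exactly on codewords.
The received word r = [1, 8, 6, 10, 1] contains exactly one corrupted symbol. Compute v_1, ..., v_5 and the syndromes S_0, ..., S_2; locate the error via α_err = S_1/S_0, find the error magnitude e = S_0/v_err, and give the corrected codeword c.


S = (4, 8, 5), error at position 1, error magnitude e = 3, c = [9, 8, 6, 10, 1].

Step 1: column multipliers v_i = (∏_{j≠i}(α_i − α_j))^{−1} mod 11.
  i = 1 (α = 2): (2−1)(2−10)(2−3)(2−5) = 1·(−8)·(−1)·(−3) = −24 ≡ 9, so v_1 = 9^{−1} = 5 (mod 11).
  i = 2 (α = 1): (1−2)(1−10)(1−3)(1−5) = (−1)·(−9)·(−2)·(−4) = 72 ≡ 6, so v_2 = 6^{−1} = 2 (mod 11).
  i = 3 (α = 10): (10−2)(10−1)(10−3)(10−5) = 8·9·7·5 = 2520 ≡ 1, so v_3 = 1^{−1} = 1 (mod 11).
  i = 4 (α = 3): (3−2)(3−1)(3−10)(3−5) = 1·2·(−7)·(−2) = 28 ≡ 6, so v_4 = 6^{−1} = 2 (mod 11).
  i = 5 (α = 5): (5−2)(5−1)(5−10)(5−3) = 3·4·(−5)·2 = −120 ≡ 1, so v_5 = 1^{−1} = 1 (mod 11).
  v = [5, 2, 1, 2, 1].
Step 2: syndromes of r = [1, 8, 6, 10, 1] (all sums mod 11).
  S_0 = Σ v_i r_i = 5·1 + 2·8 + 1·6 + 2·10 + 1·1 = 48 ≡ 4.
  S_1 = Σ v_i α_i r_i = 5·2·1 + 2·1·8 + 1·10·6 + 2·3·10 + 1·5·1 = 151 ≡ 8.
  α_i^2 mod 11 = [4, 1, 1, 9, 3].
  S_2 = Σ v_i α_i^2 r_i = 5·4·1 + 2·1·8 + 1·1·6 + 2·9·10 + 1·3·1 = 225 ≡ 5.
  S = (4, 8, 5) ≠ 0, so r is not a codeword (an error is present).
Step 3: locate the error. For a single error e at position i, S_ℓ = v_i·e·α_i^ℓ, so α_err = S_1/S_0.
  S_0^{−1} = 4^{−1} = 3 (mod 11), so α_err = 8·3 = 24 ≡ 2 = α_1. Error position i = 1.
  Consistency check: S_2/S_1 = 5·7 = 35 ≡ 2 = α_err ✓ (single-error assumption holds).
Step 4: error magnitude e = S_0/v_1 = S_0·∏_{j≠1}(α_1 − α_j) = 4·9 = 36 ≡ 3 (mod 11).
Step 5: correct position 1: c_1 = r_1 − e = 1 − 3 ≡ 9 (mod 11). Hence c = [9, 8, 6, 10, 1].
  Check: interpolating c through the α_i gives m(x) = 7 + 1·x (degree < 2) with m(α_i) = c_i for every i, so c is indeed a codeword.


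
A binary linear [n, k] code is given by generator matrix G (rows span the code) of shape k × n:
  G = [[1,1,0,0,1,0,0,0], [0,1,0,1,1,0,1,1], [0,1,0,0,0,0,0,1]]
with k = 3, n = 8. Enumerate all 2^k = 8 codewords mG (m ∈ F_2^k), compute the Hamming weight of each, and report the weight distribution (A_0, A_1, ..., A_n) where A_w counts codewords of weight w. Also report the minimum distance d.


Weight distribution: A_0 = 1, A_2 = 1, A_3 = 3, A_4 = 2, A_5 = 1. Minimum distance d = 2.

Enumerate all 2^3 = 8 messages m ∈ F_2^3.
For each, compute codeword c = mG in F_2^8, then tally its weight.
  m = 000 → c = 00000000, weight = 0.
  m = 100 → c = 11001000, weight = 3.
  m = 010 → c = 01011011, weight = 5.
  m = 110 → c = 10010011, weight = 4.
  m = 001 → c = 01000001, weight = 2.
  m = 101 → c = 10001001, weight = 3.
  m = 011 → c = 00011010, weight = 3.
  m = 111 → c = 11010010, weight = 4.
Tally weights:
  weight 0: 1 codewords.
  weight 2: 1 codewords.
  weight 3: 3 codewords.
  weight 4: 2 codewords.
  weight 5: 1 codewords.
Minimum distance d = smallest w > 0 with A_w > 0 = 2.
Sanity: Σ A_w = 8 = 2^3 = 8 ✓.


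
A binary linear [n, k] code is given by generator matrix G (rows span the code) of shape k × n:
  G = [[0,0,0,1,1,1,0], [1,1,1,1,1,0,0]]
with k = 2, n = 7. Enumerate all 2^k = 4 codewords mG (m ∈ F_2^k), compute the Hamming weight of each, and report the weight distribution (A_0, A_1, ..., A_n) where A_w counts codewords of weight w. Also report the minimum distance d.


Weight distribution: A_0 = 1, A_3 = 1, A_4 = 1, A_5 = 1. Minimum distance d = 3.

Enumerate all 2^2 = 4 messages m ∈ F_2^2.
For each, compute codeword c = mG in F_2^7, then tally its weight.
  m = 00 → c = 0000000, weight = 0.
  m = 10 → c = 0001110, weight = 3.
  m = 01 → c = 1111100, weight = 5.
  m = 11 → c = 1110010, weight = 4.
Tally weights:
  weight 0: 1 codewords.
  weight 3: 1 codewords.
  weight 4: 1 codewords.
  weight 5: 1 codewords.
Minimum distance d = smallest w > 0 with A_w > 0 = 3.
Sanity: Σ A_w = 4 = 2^2 = 4 ✓.


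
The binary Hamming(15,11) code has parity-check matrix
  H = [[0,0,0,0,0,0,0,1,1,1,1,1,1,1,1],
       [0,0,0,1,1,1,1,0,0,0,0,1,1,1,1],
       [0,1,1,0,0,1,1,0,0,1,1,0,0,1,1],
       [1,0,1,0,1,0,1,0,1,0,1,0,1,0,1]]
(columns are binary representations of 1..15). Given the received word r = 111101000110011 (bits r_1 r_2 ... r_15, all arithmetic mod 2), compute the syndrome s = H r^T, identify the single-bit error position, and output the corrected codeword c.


s = (0, 0, 1, 0)^T, error position = 2, corrected codeword c = 101101000110011

Compute s = H r^T mod 2 one row at a time:
  s_1 = 0 + 0 + 1 + 1 + 0 + 0 + 1 + 1 = 4 ≡ 0 (mod 2).
  s_2 = 1 + 0 + 1 + 0 + 0 + 0 + 1 + 1 = 4 ≡ 0 (mod 2).
  s_3 = 1 + 1 + 1 + 0 + 1 + 1 + 1 + 1 = 7 ≡ 1 (mod 2).
  s_4 = 1 + 1 + 0 + 0 + 0 + 1 + 0 + 1 = 4 ≡ 0 (mod 2).
s = (0, 0, 1, 0)^T — this equals column 2 of H (binary 0010), so error is at position 2.
Correct: flip bit 2 of r = 111101000110011 to get c = 101101000110011.
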